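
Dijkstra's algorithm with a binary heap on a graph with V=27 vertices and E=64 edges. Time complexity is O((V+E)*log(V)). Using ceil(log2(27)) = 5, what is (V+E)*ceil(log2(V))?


Dijkstra with a binary heap: each vertex is extracted once, each edge may relax once.
Each heap operation costs O(log V).
V + E = 27 + 64 = 91
ceil(log2(27)) = 5 (since 2^4 = 16 < 27 <= 32 = 2^5)
Total heap work = (V+E) * ceil(log2(V)) = 91 * 5 = 455


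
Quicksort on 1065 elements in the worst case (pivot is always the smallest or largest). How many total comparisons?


In the worst case, each partition step picks the worst pivot:
  Partition 1: 1064 comparisons (n-1 elements to compare)
  Partition 2: 1063 comparisons
  Partition 3: 1062 comparisons
  Partition 4: 1061 comparisons
  Partition 5: 1060 comparisons
  ...
  Last partition: 0 comparisons
Total = (n-1) + (n-2) + ... + 1 + 0 = n*(n-1)/2
= 1065*1064/2 = 566580


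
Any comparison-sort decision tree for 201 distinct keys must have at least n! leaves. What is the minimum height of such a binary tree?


A binary decision tree of height h has at most 2^h leaves and needs at least n! of them, so h >= ceil(log2(n!)).
201! is far too large to multiply out, so use Stirling's series:
  ln(n!) ~ n ln n - n + (1/2) ln(2 pi n) + 1/(12n)  (error below 1/(360 n^3), negligible here)
  ln(201) = 5.3033049
  n ln n = 201 * 5.3033049 = 1065.9643
  (1/2) ln(2 pi * 201) = (1/2) ln(1262.9202) = 3.5706
  1/(12*201) = 0.0004
  ln(201!) ~ 1065.9643 - 201 + 3.5706 + 0.0004 = 868.5353
Convert to base 2: log2(201!) = 868.5353 / ln 2 = 868.5353 / 0.69314718 = 1253.0316
ceil(1253.0316) = 1254


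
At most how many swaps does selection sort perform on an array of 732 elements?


Each of the 731 passes places one element in its final position.
Pass 1: swap minimum into position 0
Pass 2: swap minimum of remaining into position 1
...
Pass 731: last two elements, one swap
Maximum swaps = 732 - 1 = 731


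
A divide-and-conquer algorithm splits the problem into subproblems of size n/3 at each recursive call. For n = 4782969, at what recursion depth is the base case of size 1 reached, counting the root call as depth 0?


At each depth, the problem size is divided by 3:
  Depth 0: problem size = 4782969
  Depth 1: problem size = 1594323
  Depth 2: problem size = 531441
  Depth 3: problem size = 177147
  Depth 4: problem size = 59049
  Depth 5: problem size = 19683
  Depth 6: problem size = 6561
  Depth 7: problem size = 2187
  Depth 8: problem size = 729
  Depth 9: problem size = 243
  Depth 10: problem size = 81
  Depth 11: problem size = 27
  Depth 12: problem size = 9
  Depth 13: problem size = 3
  Depth 14: problem size = 1 (base case)
The base case is reached at depth log_3(4782969) = 14 (the tree has 15 levels counting depth 0, but the depth asked for is 14).
Recursion depth = 14


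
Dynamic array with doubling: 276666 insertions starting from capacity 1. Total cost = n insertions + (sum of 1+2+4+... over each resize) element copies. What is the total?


n = 276666
Insertion costs: 276666
Resizes copy 1, 2, 4, ... up to the largest power of 2 that is <= n-1 = 276665, i.e. 262144.
Copy costs = 1 + 2 + 4 + 8 + 16 + 32 + 64 + 128 + 256 + 512 + 1024 + 2048 + 4096 + 8192 + 16384 + 32768 + 65536 + 131072 + 262144 = 524287
Total = 276666 + 524287 = 800953


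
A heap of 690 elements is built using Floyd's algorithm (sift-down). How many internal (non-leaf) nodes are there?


Leaf nodes occupy roughly half the array.
Sift-down is called for each internal node, starting from the last one.
Internal nodes = floor(n/2) = floor(690/2) = 345


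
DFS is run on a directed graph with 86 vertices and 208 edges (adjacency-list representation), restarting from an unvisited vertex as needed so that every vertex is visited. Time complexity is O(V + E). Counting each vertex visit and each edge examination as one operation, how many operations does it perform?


A full DFS traversal processes each vertex exactly once (push/pop on stack).
Each directed edge is examined once.
V = 86, E = 208
V + E = 294


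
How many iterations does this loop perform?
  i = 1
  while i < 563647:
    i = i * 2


The loop variable doubles each iteration:
i = 1 -> 2 -> 4 -> 8 -> 16 -> 32 -> 64 -> 128 -> 256 -> 512 -> 1024 -> 2048 -> 4096 -> 8192 -> 16384 -> 32768 -> 65536 -> 131072 -> 262144 -> 524288 -> 1048576 (stop, 1048576 >= 563647)
Number of doublings = ceil(log2(563647)) = 20


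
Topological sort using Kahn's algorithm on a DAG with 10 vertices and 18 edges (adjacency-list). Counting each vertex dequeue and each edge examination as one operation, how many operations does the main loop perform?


Kahn's algorithm:
  1. Compute in-degrees: O(V + E)
  2. Process queue: each vertex dequeued once (O(V))
     each edge examined once (O(E))
Total = V + E = 10 + 18 = 28


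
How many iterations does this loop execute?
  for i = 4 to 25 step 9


The loop variable i takes values starting at 4 and increments by 9 each iteration.
Sequence: i = 4, 13, 22
The upper bound 25 is inclusive, so the count is floor((last - first) / step) + 1:
floor((25 - 4) / 9) + 1 = floor(21/9) + 1 = 2 + 1 = 3


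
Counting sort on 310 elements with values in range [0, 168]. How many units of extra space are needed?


Output array size: 310 (to store sorted result)
Count array size: 169 (one slot per possible value, range 0 to 168)
Total extra space = 310 + 169 = 479


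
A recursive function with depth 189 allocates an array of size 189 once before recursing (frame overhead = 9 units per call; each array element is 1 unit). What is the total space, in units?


Array allocation: 189 units (allocated once)
Stack frames: 189 deep * 9 per frame = 1701 units
Total = 189 + 1701 = 1890


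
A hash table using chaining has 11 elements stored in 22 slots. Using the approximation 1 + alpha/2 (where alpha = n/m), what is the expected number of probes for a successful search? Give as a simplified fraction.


Load factor alpha = n/m = 11/22
Expected probes = 1 + alpha/2 = 1 + 11/(2*22)
= 1 + 11/44
= 44/44 + 11/44
= 55/44
Simplify: 5/4


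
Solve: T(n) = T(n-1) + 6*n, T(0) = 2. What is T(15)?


Expanding the recurrence:
T(15) = T(14) + 6*15
       = T(13) + 6*14 + 6*15
       ...
       = T(0) + 6*(1 + 2 + ... + 15)
       = 2 + 6 * 15*16/2
       = 2 + 6 * 120
       = 2 + 720 = 722


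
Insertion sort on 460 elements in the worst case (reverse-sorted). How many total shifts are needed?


In the worst case (reverse-sorted), each element shifts past all previous:
  Element 1: 1 shifts
  Element 2: 2 shifts
  Element 3: 3 shifts
  Element 4: 4 shifts
  Element 5: 5 shifts
  ...
  Element 459: 459 shifts
Total = 1 + 2 + ... + 459
= 460*(460-1)/2 = 105570


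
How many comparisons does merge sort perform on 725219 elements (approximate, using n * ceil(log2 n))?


Recursion depth: ceil(log2(725219)) = 20
Each recursion level merges n = 725219 elements
Total = 725219 * 20 = 14504380


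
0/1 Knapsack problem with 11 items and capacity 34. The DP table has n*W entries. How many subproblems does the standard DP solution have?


The DP table is indexed by (item, capacity).
Rows: 11 items
Columns: 34 capacity values (1 to W)
Total subproblems = 11 * 34 = 374


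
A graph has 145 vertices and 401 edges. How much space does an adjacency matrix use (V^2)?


Adjacency matrix: V x V grid of entries
Space = V^2 = 145^2 = 145 * 145 = 21025


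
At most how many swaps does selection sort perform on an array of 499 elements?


Each of the 498 passes places one element in its final position.
Pass 1: swap minimum into position 0
Pass 2: swap minimum of remaining into position 1
...
Pass 498: last two elements, one swap
Maximum swaps = 499 - 1 = 498


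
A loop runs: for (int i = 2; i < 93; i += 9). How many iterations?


Loop starts at i = 2, increments by 9, stops when i >= 93.
Number of iterations = ceil((93 - 2) / 9)
= ceil(91 / 9)
= 11


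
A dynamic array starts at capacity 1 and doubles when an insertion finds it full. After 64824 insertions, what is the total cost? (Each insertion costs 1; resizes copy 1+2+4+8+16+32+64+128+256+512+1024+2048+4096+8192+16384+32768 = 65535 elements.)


Insertion cost: 64824 (one per element)
Resizes occur just before inserting elements 2, 3, 5, 9, ...
Elements copied at each resize: 1 + 2 + 4 + 8 + 16 + 32 + 64 + 128 + 256 + 512 + 1024 + 2048 + 4096 + 8192 + 16384 + 32768
Sum of copies = 65535 (geometric series: 2^k - 1)
Total = 64824 + 65535 = 130359


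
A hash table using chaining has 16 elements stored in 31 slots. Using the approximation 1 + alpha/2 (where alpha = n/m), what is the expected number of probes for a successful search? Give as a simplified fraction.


Load factor alpha = n/m = 16/31
Expected probes = 1 + alpha/2 = 1 + 16/(2*31)
= 1 + 16/62
= 62/62 + 16/62
= 78/62
Simplify: 39/31


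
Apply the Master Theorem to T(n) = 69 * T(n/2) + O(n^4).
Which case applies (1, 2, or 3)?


The Master Theorem: T(n) = a*T(n/b) + O(n^c)
  a = 69, b = 2, c = 4
log_b(a) = log_2(69) ~ 6.109
Compare b^c with a: 2^4 = 16 < 69, so c < log_b(a).
Since c < log_b(a), Case 1 applies.
T(n) = O(n^(log_2 69)) ~ O(n^6.109)
Master Theorem case = 1


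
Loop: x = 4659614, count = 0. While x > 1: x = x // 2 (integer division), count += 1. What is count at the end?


The variable x halves each step:
x = 4659614 -> 2329807 -> 1164903 -> 582451 -> 291225 -> 145612 -> 72806 -> 36403 -> 18201 -> 9100 -> 4550 -> 2275 -> 1137 -> 568 -> 284 -> 142 -> 71 -> 35 -> 17 -> 8 -> 4 -> 2 -> 1
Number of halvings = floor(log2(4659614)) = 22


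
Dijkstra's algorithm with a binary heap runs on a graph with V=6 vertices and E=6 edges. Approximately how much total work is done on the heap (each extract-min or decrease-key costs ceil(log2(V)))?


Dijkstra with a binary heap: each vertex is extracted once, each edge may relax once.
Each heap operation costs O(log V).
V + E = 6 + 6 = 12
ceil(log2(6)) = 3 (since 2^2 = 4 < 6 <= 8 = 2^3)
Total heap work = (V+E) * ceil(log2(V)) = 12 * 3 = 36


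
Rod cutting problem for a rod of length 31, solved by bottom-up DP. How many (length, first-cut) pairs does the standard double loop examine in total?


For each subproblem length i = 1..31, the inner loop considers i possible first cuts.
Total = 1 + 2 + ... + 31
= 31*(31+1)/2
= 31*32/2 = 496


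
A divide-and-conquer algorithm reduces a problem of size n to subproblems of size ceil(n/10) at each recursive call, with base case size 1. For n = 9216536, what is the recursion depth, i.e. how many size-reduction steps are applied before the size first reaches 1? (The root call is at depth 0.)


Each step divides the size by 10 (rounding up); after k steps the size is ceil(n/10^k), which equals 1 exactly when 10^k >= n.
So the depth is the smallest k with 10^k >= 9216536, i.e. ceil(log_10(9216536)).
10^6 = 1000000 < 9216536 <= 10000000 = 10^7
Recursion depth = 7


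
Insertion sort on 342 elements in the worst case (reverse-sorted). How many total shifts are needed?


In the worst case (reverse-sorted), each element shifts past all previous:
  Element 1: 1 shifts
  Element 2: 2 shifts
  Element 3: 3 shifts
  Element 4: 4 shifts
  Element 5: 5 shifts
  ...
  Element 341: 341 shifts
Total = 1 + 2 + ... + 341
= 342*(342-1)/2 = 58311


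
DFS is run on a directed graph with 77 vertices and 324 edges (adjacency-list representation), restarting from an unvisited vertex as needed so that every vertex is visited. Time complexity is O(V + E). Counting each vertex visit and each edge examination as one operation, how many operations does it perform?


A full DFS traversal processes each vertex exactly once (push/pop on stack).
Each directed edge is examined once.
V = 77, E = 324
V + E = 401


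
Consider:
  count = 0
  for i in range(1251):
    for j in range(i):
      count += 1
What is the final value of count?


For each i, the inner loop runs i times:
  i=0: inner runs 0 times
  i=1: inner runs 1 time
  i=2: inner runs 2 times
  i=3: inner runs 3 times
  i=4: inner runs 4 times
  i=5: inner runs 5 times
  i=6: inner runs 6 times
  i=7: inner runs 7 times
  ...
Total = 0 + 1 + 2 + ... + 1250 = 1251*(1251-1)/2 = 781875


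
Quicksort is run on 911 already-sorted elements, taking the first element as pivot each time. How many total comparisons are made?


Sum of comparisons per partition:
910 + 909 + ... + 1 + 0
= 911 * (911 - 1) / 2
= 911 * 910 / 2
= 414505


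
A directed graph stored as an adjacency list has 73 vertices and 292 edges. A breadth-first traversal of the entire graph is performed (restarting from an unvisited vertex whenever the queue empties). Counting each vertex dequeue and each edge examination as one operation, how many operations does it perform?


A full BFS traversal dequeues each vertex once and examines each edge once.
Vertex visits: 73
Edge visits: 292
V + E = 73 + 292 = 365


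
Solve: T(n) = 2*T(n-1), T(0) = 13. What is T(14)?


Unrolling:
T(14) = 2*T(13) = 2^2*T(12) = ... = 2^14*T(0)
= 2^14 * 13
= 16384 * 13 = 212992


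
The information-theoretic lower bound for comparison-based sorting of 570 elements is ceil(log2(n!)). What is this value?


A binary decision tree of height h has at most 2^h leaves and needs at least n! of them, so h >= ceil(log2(n!)).
570! is far too large to multiply out, so use Stirling's series:
  ln(n!) ~ n ln n - n + (1/2) ln(2 pi n) + 1/(12n)  (error below 1/(360 n^3), negligible here)
  ln(570) = 6.3456364
  n ln n = 570 * 6.3456364 = 3617.0127
  (1/2) ln(2 pi * 570) = (1/2) ln(3581.4156) = 4.0918
  1/(12*570) = 0.0001
  ln(570!) ~ 3617.0127 - 570 + 4.0918 + 0.0001 = 3051.1046
Convert to base 2: log2(570!) = 3051.1046 / ln 2 = 3051.1046 / 0.69314718 = 4401.8135
ceil(4401.8135) = 4402


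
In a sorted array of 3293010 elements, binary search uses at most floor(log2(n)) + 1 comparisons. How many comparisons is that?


Halving sequence: 3293010 -> 1646505 -> 823252 -> 411626 -> 205813 -> 102906 -> 51453 -> 25726 -> 12863 -> 6431 -> 3215 -> 1607 -> 803 -> 401 -> 200 -> 100 -> 50 -> 25 -> 12 -> 6 -> 3 -> 1
Number of halvings = 21
Max comparisons = 21 + 1 = 22


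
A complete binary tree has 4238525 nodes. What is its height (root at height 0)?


In a complete binary tree, level k holds nodes 2^k .. 2^(k+1)-1 (1-indexed).
Height = floor(log2(n)) = floor(log2(4238525)) = 22
Check: 2^22 = 4194304 <= 4238525 < 8388608 = 2^23


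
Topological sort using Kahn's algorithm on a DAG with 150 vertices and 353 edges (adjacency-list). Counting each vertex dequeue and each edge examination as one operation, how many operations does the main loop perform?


Kahn's algorithm:
  1. Compute in-degrees: O(V + E)
  2. Process queue: each vertex dequeued once (O(V))
     each edge examined once (O(E))
Total = V + E = 150 + 353 = 503


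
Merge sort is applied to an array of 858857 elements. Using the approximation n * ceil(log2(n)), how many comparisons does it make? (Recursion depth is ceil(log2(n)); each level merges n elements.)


Merge sort divides the array into halves recursively.
Number of levels = ceil(log2(858857)) = 20
At each level, approximately n = 858857 comparisons are needed for merging.
Total comparisons ~ n * ceil(log2(n)) = 858857 * 20 = 17177140


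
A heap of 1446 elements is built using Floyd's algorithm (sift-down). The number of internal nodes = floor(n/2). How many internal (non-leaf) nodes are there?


Leaf nodes occupy roughly half the array.
Sift-down is called for each internal node, starting from the last one.
Internal nodes = floor(n/2) = floor(1446/2) = 723


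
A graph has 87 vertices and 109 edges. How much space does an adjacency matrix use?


Adjacency matrix: V x V grid of entries
Space = V^2 = 87^2 = 87 * 87 = 7569


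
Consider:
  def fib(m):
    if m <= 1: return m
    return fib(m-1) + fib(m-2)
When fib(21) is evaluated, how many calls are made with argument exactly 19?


Let N(m) = number of times fib(m) is called while evaluating fib(21).
N(21) = 1 (the initial call).
N(20) = 1 (only fib(21) calls it).
For 1 <= m <= 19: fib(m) is called by fib(m+1) and fib(m+2), so
  N(m) = N(m+1) + N(m+2).
fib(0) is called only by fib(2), so N(0) = N(2).
Walk down from m=21:
  N(21)=1, N(20)=1, N(19)=2
N(19) = 2


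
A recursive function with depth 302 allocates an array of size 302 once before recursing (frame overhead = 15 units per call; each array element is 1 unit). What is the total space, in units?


Array allocation: 302 units (allocated once)
Stack frames: 302 deep * 15 per frame = 4530 units
Total = 302 + 4530 = 4832


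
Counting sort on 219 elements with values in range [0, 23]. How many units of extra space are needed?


Output array size: 219 (to store sorted result)
Count array size: 24 (one slot per possible value, range 0 to 23)
Total extra space = 219 + 24 = 243


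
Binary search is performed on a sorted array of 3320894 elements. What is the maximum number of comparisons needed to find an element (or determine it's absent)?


Binary search halves the search space each comparison:
  Step 1: search space = 3320894 -> 1660447
  Step 2: search space = 1660447 -> 830223
  Step 3: search space = 830223 -> 415111
  Step 4: search space = 415111 -> 207555
  Step 5: search space = 207555 -> 103777
  Step 6: search space = 103777 -> 51888
  Step 7: search space = 51888 -> 25944
  Step 8: search space = 25944 -> 12972
  Step 9: search space = 12972 -> 6486
  Step 10: search space = 6486 -> 3243
  Step 11: search space = 3243 -> 1621
  Step 12: search space = 1621 -> 810
  Step 13: search space = 810 -> 405
  Step 14: search space = 405 -> 202
  Step 15: search space = 202 -> 101
  Step 16: search space = 101 -> 50
  Step 17: search space = 50 -> 25
  Step 18: search space = 25 -> 12
  Step 19: search space = 12 -> 6
  Step 20: search space = 6 -> 3
  Step 21: search space = 3 -> 1
  Step 22: search space = 1 (final check)
Maximum comparisons = floor(log2(3320894)) + 1 = 21 + 1 = 22


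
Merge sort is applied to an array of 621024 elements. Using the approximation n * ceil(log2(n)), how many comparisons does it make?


Merge sort divides the array into halves recursively.
Number of levels = ceil(log2(621024)) = 20
At each level, approximately n = 621024 comparisons are needed for merging.
Total comparisons ~ n * ceil(log2(n)) = 621024 * 20 = 12420480


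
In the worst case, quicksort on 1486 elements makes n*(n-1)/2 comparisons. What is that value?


Sum of comparisons per partition:
1485 + 1484 + ... + 1 + 0
= 1486 * (1486 - 1) / 2
= 1486 * 1485 / 2
= 1103355


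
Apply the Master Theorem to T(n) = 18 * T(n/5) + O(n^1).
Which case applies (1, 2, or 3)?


The Master Theorem: T(n) = a*T(n/b) + O(n^c)
  a = 18, b = 5, c = 1
log_b(a) = log_5(18) ~ 1.796
Compare b^c with a: 5^1 = 5 < 18, so c < log_b(a).
Since c < log_b(a), Case 1 applies.
T(n) = O(n^(log_5 18)) ~ O(n^1.796)
Master Theorem case = 1


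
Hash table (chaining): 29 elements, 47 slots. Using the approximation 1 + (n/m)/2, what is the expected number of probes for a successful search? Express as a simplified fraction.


Computing expected probes:
alpha = 29/47
= 1 + alpha/2
= 1 + 29/(2*47)
= (2*47 + 29) / (2*47)
= 123/94


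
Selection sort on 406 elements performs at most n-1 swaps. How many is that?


Each of the 405 passes places one element in its final position.
Pass 1: swap minimum into position 0
Pass 2: swap minimum of remaining into position 1
...
Pass 405: last two elements, one swap
Maximum swaps = 406 - 1 = 405


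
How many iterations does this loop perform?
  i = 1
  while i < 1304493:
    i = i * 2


The loop variable doubles each iteration:
i = 1 -> 2 -> 4 -> 8 -> 16 -> 32 -> 64 -> 128 -> 256 -> 512 -> 1024 -> 2048 -> 4096 -> 8192 -> 16384 -> 32768 -> 65536 -> 131072 -> 262144 -> 524288 -> 1048576 -> 2097152 (stop, 2097152 >= 1304493)
Number of doublings = ceil(log2(1304493)) = 21


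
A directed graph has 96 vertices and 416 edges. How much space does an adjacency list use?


Adjacency list: one list head per vertex + one entry per edge
Vertex heads: 96
Edge entries: 416
Total = 96 + 416 = 512


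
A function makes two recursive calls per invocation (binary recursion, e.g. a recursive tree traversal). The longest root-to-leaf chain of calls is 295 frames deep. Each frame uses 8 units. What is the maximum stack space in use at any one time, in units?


Binary recursion: the two calls run one after the other, so only one root-to-leaf chain of frames is on the stack at a time.
Maximum depth (longest chain) = 295 frames
Each frame = 8 units
Max stack space = 295 * 8 = 2360


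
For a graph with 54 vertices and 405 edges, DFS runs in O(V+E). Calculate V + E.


A full DFS traversal visits each vertex once and examines each edge once.
V = 54
E = 405
Sum = 54 + 405 = 459


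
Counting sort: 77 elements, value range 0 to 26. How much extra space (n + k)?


n = 77 (output array)
k = 27 (count array for 27 distinct values)
Extra space = 77 + 27 = 104


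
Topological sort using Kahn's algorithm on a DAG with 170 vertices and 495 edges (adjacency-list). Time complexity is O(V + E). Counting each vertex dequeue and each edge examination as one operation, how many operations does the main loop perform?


Kahn's algorithm:
  1. Compute in-degrees: O(V + E)
  2. Process queue: each vertex dequeued once (O(V))
     each edge examined once (O(E))
Total = V + E = 170 + 495 = 665


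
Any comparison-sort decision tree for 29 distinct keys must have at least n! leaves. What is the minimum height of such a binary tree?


A binary decision tree of height h has at most 2^h leaves and needs at least n! of them, so h >= ceil(log2(n!)).
Compute 29! as a running product:
  x2 = 2, x3 = 6, x4 = 24, x5 = 120
  x6 = 720, x7 = 5040, x8 = 40320, x9 = 362880
  x10 = 3628800, x11 = 39916800, x12 = 479001600, x13 = 6227020800
  x14 = 87178291200, x15 = 1307674368000, x16 = 20922789888000, x17 = 355687428096000
  x18 = 6402373705728000, x19 = 121645100408832000, x20 = 2432902008176640000, x21 = 51090942171709440000
  x22 = 1124000727777607680000, x23 = 25852016738884976640000, x24 = 620448401733239439360000, x25 = 15511210043330985984000000
  x26 = 403291461126605635584000000, x27 = 10888869450418352160768000000, x28 = 304888344611713860501504000000, x29 = 8841761993739701954543616000000
29! = 8841761993739701954543616000000
Bracket between powers of 2:
  2^102 = 5070602400912917605986812821504 < 8841761993739701954543616000000 <= 10141204801825835211973625643008 = 2^103
So ceil(log2(29!)) = 103


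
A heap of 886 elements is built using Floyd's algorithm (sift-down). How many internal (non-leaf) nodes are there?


Leaf nodes occupy roughly half the array.
Sift-down is called for each internal node, starting from the last one.
Internal nodes = floor(n/2) = floor(886/2) = 443


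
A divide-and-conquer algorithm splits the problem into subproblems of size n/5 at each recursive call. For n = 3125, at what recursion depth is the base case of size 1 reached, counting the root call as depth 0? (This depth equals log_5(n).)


At each depth, the problem size is divided by 5:
  Depth 0: problem size = 3125
  Depth 1: problem size = 625
  Depth 2: problem size = 125
  Depth 3: problem size = 25
  Depth 4: problem size = 5
  Depth 5: problem size = 1 (base case)
The base case is reached at depth log_5(3125) = 5 (the tree has 6 levels counting depth 0, but the depth asked for is 5).
Recursion depth = 5


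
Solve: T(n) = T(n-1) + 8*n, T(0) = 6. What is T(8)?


Expanding the recurrence:
T(8) = T(7) + 8*8
       = T(6) + 8*7 + 8*8
       ...
       = T(0) + 8*(1 + 2 + ... + 8)
       = 6 + 8 * 8*9/2
       = 6 + 8 * 36
       = 6 + 288 = 294


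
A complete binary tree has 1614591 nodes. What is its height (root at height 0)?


In a complete binary tree, level k holds nodes 2^k .. 2^(k+1)-1 (1-indexed).
Height = floor(log2(n)) = floor(log2(1614591)) = 20
Check: 2^20 = 1048576 <= 1614591 < 2097152 = 2^21


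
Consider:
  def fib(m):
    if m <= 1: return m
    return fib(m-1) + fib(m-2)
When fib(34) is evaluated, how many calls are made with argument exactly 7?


Let N(m) = number of times fib(m) is called while evaluating fib(34).
N(34) = 1 (the initial call).
N(33) = 1 (only fib(34) calls it).
For 1 <= m <= 32: fib(m) is called by fib(m+1) and fib(m+2), so
  N(m) = N(m+1) + N(m+2).
fib(0) is called only by fib(2), so N(0) = N(2).
Walk down from m=34:
  N(34)=1, N(33)=1, N(32)=2, N(31)=3, N(30)=5, N(29)=8, N(28)=13, N(27)=21, N(26)=34, N(25)=55, N(24)=89, N(23)=144, N(22)=233, N(21)=377, N(20)=610, N(19)=987, N(18)=1597, N(17)=2584, N(16)=4181, N(15)=6765, N(14)=10946, N(13)=17711, N(12)=28657, N(11)=46368, N(10)=75025, N(9)=121393, N(8)=196418, N(7)=317811
N(7) = 317811


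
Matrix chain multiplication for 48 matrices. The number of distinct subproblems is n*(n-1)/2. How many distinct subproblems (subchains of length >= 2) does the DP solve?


Subproblems are indexed by (i, j) where i < j.
Number of such pairs = n*(n-1)/2
= 48 * 47 / 2
= 1128


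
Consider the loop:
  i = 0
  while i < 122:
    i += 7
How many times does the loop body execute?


Starting at i = 0, each iteration adds 7.
Iterations until i >= 122:
  Iteration 1: i = 0 -> i = 7
  Iteration 2: i = 7 -> i = 14
  Iteration 3: i = 14 -> i = 21
  Iteration 4: i = 21 -> i = 28
  Iteration 5: i = 28 -> i = 35
  Iteration 6: i = 35 -> i = 42
  Iteration 7: i = 42 -> i = 49
  Iteration 8: i = 49 -> i = 56
  ... continuing ...
Total iterations = ceil(122/7) = 18


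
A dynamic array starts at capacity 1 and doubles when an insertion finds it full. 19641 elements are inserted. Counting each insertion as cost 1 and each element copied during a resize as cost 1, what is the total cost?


n = 19641
Insertion costs: 19641
Resizes copy 1, 2, 4, ... up to the largest power of 2 that is <= n-1 = 19640, i.e. 16384.
Copy costs = 1 + 2 + 4 + 8 + 16 + 32 + 64 + 128 + 256 + 512 + 1024 + 2048 + 4096 + 8192 + 16384 = 32767
Total = 19641 + 32767 = 52408


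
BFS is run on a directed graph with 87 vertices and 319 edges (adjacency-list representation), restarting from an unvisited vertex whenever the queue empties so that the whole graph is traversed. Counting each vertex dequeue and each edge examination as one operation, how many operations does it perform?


A full BFS traversal dequeues each vertex exactly once and examines each directed edge exactly once.
V = 87 (vertex processing cost)
E = 319 (edge examination cost)
Total operations proportional to V + E = 87 + 319 = 406


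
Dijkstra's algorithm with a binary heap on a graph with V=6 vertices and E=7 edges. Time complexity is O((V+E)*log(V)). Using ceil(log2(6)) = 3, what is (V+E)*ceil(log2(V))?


Dijkstra with a binary heap: each vertex is extracted once, each edge may relax once.
Each heap operation costs O(log V).
V + E = 6 + 7 = 13
ceil(log2(6)) = 3 (since 2^2 = 4 < 6 <= 8 = 2^3)
Total heap work = (V+E) * ceil(log2(V)) = 13 * 3 = 39


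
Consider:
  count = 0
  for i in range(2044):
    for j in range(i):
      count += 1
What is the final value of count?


For each i, the inner loop runs i times:
  i=0: inner runs 0 times
  i=1: inner runs 1 time
  i=2: inner runs 2 times
  i=3: inner runs 3 times
  i=4: inner runs 4 times
  i=5: inner runs 5 times
  i=6: inner runs 6 times
  i=7: inner runs 7 times
  ...
Total = 0 + 1 + 2 + ... + 2043 = 2044*(2044-1)/2 = 2087946


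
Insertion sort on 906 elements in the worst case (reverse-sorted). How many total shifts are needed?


In the worst case (reverse-sorted), each element shifts past all previous:
  Element 1: 1 shifts
  Element 2: 2 shifts
  Element 3: 3 shifts
  Element 4: 4 shifts
  Element 5: 5 shifts
  ...
  Element 905: 905 shifts
Total = 1 + 2 + ... + 905
= 906*(906-1)/2 = 409965


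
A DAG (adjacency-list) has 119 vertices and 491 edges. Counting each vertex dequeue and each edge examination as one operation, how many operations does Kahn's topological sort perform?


V = 119 (vertex processing)
E = 491 (edge processing)
V + E = 119 + 491 = 610


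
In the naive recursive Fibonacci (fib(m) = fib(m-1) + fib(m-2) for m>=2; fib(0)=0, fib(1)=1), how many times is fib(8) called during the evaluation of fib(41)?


Let N(m) = number of times fib(m) is called while evaluating fib(41).
N(41) = 1 (the initial call).
N(40) = 1 (only fib(41) calls it).
For 1 <= m <= 39: fib(m) is called by fib(m+1) and fib(m+2), so
  N(m) = N(m+1) + N(m+2).
fib(0) is called only by fib(2), so N(0) = N(2).
Walk down from m=41:
  N(41)=1, N(40)=1, N(39)=2, N(38)=3, N(37)=5, N(36)=8, N(35)=13, N(34)=21, N(33)=34, N(32)=55, N(31)=89, N(30)=144, N(29)=233, N(28)=377, N(27)=610, N(26)=987, N(25)=1597, N(24)=2584, N(23)=4181, N(22)=6765, N(21)=10946, N(20)=17711, N(19)=28657, N(18)=46368, N(17)=75025, N(16)=121393, N(15)=196418, N(14)=317811, N(13)=514229, N(12)=832040, N(11)=1346269, N(10)=2178309, N(9)=3524578, N(8)=5702887
N(8) = 5702887


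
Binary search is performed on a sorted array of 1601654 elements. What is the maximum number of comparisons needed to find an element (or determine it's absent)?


Binary search halves the search space each comparison:
  Step 1: search space = 1601654 -> 800827
  Step 2: search space = 800827 -> 400413
  Step 3: search space = 400413 -> 200206
  Step 4: search space = 200206 -> 100103
  Step 5: search space = 100103 -> 50051
  Step 6: search space = 50051 -> 25025
  Step 7: search space = 25025 -> 12512
  Step 8: search space = 12512 -> 6256
  Step 9: search space = 6256 -> 3128
  Step 10: search space = 3128 -> 1564
  Step 11: search space = 1564 -> 782
  Step 12: search space = 782 -> 391
  Step 13: search space = 391 -> 195
  Step 14: search space = 195 -> 97
  Step 15: search space = 97 -> 48
  Step 16: search space = 48 -> 24
  Step 17: search space = 24 -> 12
  Step 18: search space = 12 -> 6
  Step 19: search space = 6 -> 3
  Step 20: search space = 3 -> 1
  Step 21: search space = 1 (final check)
Maximum comparisons = floor(log2(1601654)) + 1 = 20 + 1 = 21


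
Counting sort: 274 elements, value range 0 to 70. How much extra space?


n = 274 (output array)
k = 71 (count array for 71 distinct values)
Extra space = 274 + 71 = 345


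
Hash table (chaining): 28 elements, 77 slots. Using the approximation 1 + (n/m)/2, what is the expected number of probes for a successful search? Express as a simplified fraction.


Computing expected probes:
alpha = 28/77
= 1 + alpha/2
= 1 + 28/(2*77)
= (2*77 + 28) / (2*77)
= 182/154 = 13/11


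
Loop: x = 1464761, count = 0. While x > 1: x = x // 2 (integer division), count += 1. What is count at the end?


The variable x halves each step:
x = 1464761 -> 732380 -> 366190 -> 183095 -> 91547 -> 45773 -> 22886 -> 11443 -> 5721 -> 2860 -> 1430 -> 715 -> 357 -> 178 -> 89 -> 44 -> 22 -> 11 -> 5 -> 2 -> 1
Number of halvings = floor(log2(1464761)) = 20


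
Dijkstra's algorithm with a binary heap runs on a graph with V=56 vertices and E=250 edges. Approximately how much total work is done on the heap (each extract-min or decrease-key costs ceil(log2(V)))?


Dijkstra with a binary heap: each vertex is extracted once, each edge may relax once.
Each heap operation costs O(log V).
V + E = 56 + 250 = 306
ceil(log2(56)) = 6 (since 2^5 = 32 < 56 <= 64 = 2^6)
Total heap work = (V+E) * ceil(log2(V)) = 306 * 6 = 1836


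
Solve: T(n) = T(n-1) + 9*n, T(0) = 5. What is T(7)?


Expanding the recurrence:
T(7) = T(6) + 9*7
       = T(5) + 9*6 + 9*7
       ...
       = T(0) + 9*(1 + 2 + ... + 7)
       = 5 + 9 * 7*8/2
       = 5 + 9 * 28
       = 5 + 252 = 257


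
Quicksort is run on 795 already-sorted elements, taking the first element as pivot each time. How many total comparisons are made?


Sum of comparisons per partition:
794 + 793 + ... + 1 + 0
= 795 * (795 - 1) / 2
= 795 * 794 / 2
= 315615


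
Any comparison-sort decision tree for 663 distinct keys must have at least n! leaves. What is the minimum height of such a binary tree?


A binary decision tree of height h has at most 2^h leaves and needs at least n! of them, so h >= ceil(log2(n!)).
663! is far too large to multiply out, so use Stirling's series:
  ln(n!) ~ n ln n - n + (1/2) ln(2 pi n) + 1/(12n)  (error below 1/(360 n^3), negligible here)
  ln(663) = 6.4967750
  n ln n = 663 * 6.4967750 = 4307.3618
  (1/2) ln(2 pi * 663) = (1/2) ln(4165.7519) = 4.1673
  1/(12*663) = 0.0001
  ln(663!) ~ 4307.3618 - 663 + 4.1673 + 0.0001 = 3648.5292
Convert to base 2: log2(663!) = 3648.5292 / ln 2 = 3648.5292 / 0.69314718 = 5263.7150
ceil(5263.7150) = 5264


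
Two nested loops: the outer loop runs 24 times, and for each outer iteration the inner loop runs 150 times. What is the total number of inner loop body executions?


Outer loop: 24 iterations
Inner loop: 150 iterations per outer iteration
Total = 24 * 150 = 3600


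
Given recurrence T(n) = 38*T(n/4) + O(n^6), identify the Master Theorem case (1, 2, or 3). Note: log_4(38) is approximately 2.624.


Master Theorem parameters: a=38, b=4, c=6
log_b(a) = 2.624
Compare b^c with a: 4^6 = 4096 > 38, so c > log_b(a).
Comparing c=6 vs log_b(a)=2.624:
6 > 2.624 => Case 3
Result: T(n) = O(n^6)
Master Theorem case = 3


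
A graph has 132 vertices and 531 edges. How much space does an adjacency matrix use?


Adjacency matrix: V x V grid of entries
Space = V^2 = 132^2 = 132 * 132 = 17424


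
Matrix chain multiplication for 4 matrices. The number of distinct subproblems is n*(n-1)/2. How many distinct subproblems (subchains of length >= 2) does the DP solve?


Subproblems are indexed by (i, j) where i < j.
Number of such pairs = n*(n-1)/2
= 4 * 3 / 2
= 6


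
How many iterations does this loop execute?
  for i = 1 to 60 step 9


The loop variable i takes values starting at 1 and increments by 9 each iteration.
Sequence: i = 1, 10, 19, 28, 37, 46, 55
The upper bound 60 is inclusive, so the count is floor((last - first) / step) + 1:
floor((60 - 1) / 9) + 1 = floor(59/9) + 1 = 6 + 1 = 7


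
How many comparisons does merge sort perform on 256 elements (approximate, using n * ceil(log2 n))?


Recursion depth: ceil(log2(256)) = 8
Each recursion level merges n = 256 elements
Total = 256 * 8 = 2048


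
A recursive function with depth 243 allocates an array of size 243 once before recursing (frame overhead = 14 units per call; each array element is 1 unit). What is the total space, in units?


Array allocation: 243 units (allocated once)
Stack frames: 243 deep * 14 per frame = 3402 units
Total = 243 + 3402 = 3645


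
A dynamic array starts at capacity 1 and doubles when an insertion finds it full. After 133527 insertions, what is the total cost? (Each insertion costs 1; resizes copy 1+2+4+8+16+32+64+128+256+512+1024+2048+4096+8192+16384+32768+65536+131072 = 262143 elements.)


Insertion cost: 133527 (one per element)
Resizes occur just before inserting elements 2, 3, 5, 9, ...
Elements copied at each resize: 1 + 2 + 4 + 8 + 16 + 32 + 64 + 128 + 256 + 512 + 1024 + 2048 + 4096 + 8192 + 16384 + 32768 + 65536 + 131072
Sum of copies = 262143 (geometric series: 2^k - 1)
Total = 133527 + 262143 = 395670


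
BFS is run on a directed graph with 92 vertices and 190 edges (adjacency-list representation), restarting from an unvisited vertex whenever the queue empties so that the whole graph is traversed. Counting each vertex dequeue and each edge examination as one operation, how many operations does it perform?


A full BFS traversal dequeues each vertex exactly once and examines each directed edge exactly once.
V = 92 (vertex processing cost)
E = 190 (edge examination cost)
Total operations proportional to V + E = 92 + 190 = 282


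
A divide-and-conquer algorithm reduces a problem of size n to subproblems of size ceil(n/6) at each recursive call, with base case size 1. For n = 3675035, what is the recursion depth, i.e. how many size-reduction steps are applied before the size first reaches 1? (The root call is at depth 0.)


Each step divides the size by 6 (rounding up); after k steps the size is ceil(n/6^k), which equals 1 exactly when 6^k >= n.
So the depth is the smallest k with 6^k >= 3675035, i.e. ceil(log_6(3675035)).
6^8 = 1679616 < 3675035 <= 10077696 = 6^9
Recursion depth = 9


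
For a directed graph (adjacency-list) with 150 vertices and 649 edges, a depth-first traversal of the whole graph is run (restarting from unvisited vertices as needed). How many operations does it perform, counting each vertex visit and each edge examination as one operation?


A full DFS traversal visits each vertex once and examines each edge once.
V = 150
E = 649
Sum = 150 + 649 = 799


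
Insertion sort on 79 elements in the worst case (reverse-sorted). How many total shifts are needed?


In the worst case (reverse-sorted), each element shifts past all previous:
  Element 1: 1 shifts
  Element 2: 2 shifts
  Element 3: 3 shifts
  Element 4: 4 shifts
  Element 5: 5 shifts
  ...
  Element 78: 78 shifts
Total = 1 + 2 + ... + 78
= 79*(79-1)/2 = 3081


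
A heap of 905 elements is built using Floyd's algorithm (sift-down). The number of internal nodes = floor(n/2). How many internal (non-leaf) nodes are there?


Leaf nodes occupy roughly half the array.
Sift-down is called for each internal node, starting from the last one.
Internal nodes = floor(n/2) = floor(905/2) = 452


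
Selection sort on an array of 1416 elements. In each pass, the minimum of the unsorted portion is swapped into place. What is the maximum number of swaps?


Selection sort performs one swap per pass:
  Pass 1: find min in positions 0 to 1415, swap with position 0
  Pass 2: find min in positions 1 to 1415, swap with position 1
  Pass 3: find min in positions 2 to 1415, swap with position 2
  Pass 4: find min in positions 3 to 1415, swap with position 3
  Pass 5: find min in positions 4 to 1415, swap with position 4
  ... (1410 more passes)
Total passes (and swaps) = n - 1 = 1416 - 1 = 1415


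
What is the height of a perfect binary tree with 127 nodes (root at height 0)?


A perfect binary tree with 127 nodes:
  127 = 2^7 - 1
  Levels: 0, 1, ..., 6
  Height = 6


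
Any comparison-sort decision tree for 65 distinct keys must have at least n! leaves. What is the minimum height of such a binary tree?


A binary decision tree of height h has at most 2^h leaves and needs at least n! of them, so h >= ceil(log2(n!)).
65! is far too large to multiply out, so use Stirling's series:
  ln(n!) ~ n ln n - n + (1/2) ln(2 pi n) + 1/(12n)  (error below 1/(360 n^3), negligible here)
  ln(65) = 4.1743873
  n ln n = 65 * 4.1743873 = 271.3352
  (1/2) ln(2 pi * 65) = (1/2) ln(408.4070) = 3.0061
  1/(12*65) = 0.0013
  ln(65!) ~ 271.3352 - 65 + 3.0061 + 0.0013 = 209.3426
Convert to base 2: log2(65!) = 209.3426 / ln 2 = 209.3426 / 0.69314718 = 302.0175
ceil(302.0175) = 303


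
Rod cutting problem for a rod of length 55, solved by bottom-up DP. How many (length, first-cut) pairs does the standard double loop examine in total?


For each subproblem length i = 1..55, the inner loop considers i possible first cuts.
Total = 1 + 2 + ... + 55
= 55*(55+1)/2
= 55*56/2 = 1540


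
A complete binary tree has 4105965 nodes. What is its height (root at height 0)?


In a complete binary tree, level k holds nodes 2^k .. 2^(k+1)-1 (1-indexed).
Height = floor(log2(n)) = floor(log2(4105965)) = 21
Check: 2^21 = 2097152 <= 4105965 < 4194304 = 2^22


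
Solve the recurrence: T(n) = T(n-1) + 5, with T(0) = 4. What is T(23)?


Unrolling the recurrence:
T(23) = T(22) + 5
       = T(21) + 5 + 5
       = T(20) + 5*3
       ...
       = T(0) + 5*23
       = 4 + 115 = 119


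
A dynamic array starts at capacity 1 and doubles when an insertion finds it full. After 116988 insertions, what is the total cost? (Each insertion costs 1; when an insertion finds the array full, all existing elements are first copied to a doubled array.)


Insertion cost: 116988 (one per element)
Resizes occur just before inserting elements 2, 3, 5, 9, ...
Elements copied at each resize: 1 + 2 + 4 + 8 + 16 + 32 + 64 + 128 + 256 + 512 + 1024 + 2048 + 4096 + 8192 + 16384 + 32768 + 65536
Sum of copies = 131071 (geometric series: 2^k - 1)
Total = 116988 + 131071 = 248059
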